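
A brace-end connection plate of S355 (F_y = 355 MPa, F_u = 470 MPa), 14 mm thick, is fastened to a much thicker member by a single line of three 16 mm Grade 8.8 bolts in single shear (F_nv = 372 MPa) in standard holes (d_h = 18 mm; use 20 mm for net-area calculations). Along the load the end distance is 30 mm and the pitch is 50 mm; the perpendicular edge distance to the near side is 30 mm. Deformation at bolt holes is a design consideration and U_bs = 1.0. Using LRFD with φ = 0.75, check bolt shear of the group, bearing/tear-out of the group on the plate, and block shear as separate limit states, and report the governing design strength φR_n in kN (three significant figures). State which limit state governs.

168 kN (bolt shear governs)

Bolt shear: A_b = π·16²/4 = 201.1 mm²; R_n = 372 × 201.1 × 3 × 1 / 1000 = 224.4 kN → 0.75 × 224.4 = 168 kN.
Bearing: edge l_c = 21, r_n = 165.8 kN; interior l_c = 32, r_n = 252.7 kN; R_n = 165.8 + 2·252.7 = 671.2 kN → 503 kN.
Block shear: A_gv = 1820, A_nv = 1120, A_nt = 280 mm²; R_n = min(0.6F_uA_nv, 0.6F_yA_gv) + U_bs·F_u·A_nt = 447.4 kN → 336 kN.
Bolt shear governs: 168 kN.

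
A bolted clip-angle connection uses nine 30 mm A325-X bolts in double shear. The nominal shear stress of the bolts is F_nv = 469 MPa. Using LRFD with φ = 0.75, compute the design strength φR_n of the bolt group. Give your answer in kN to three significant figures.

A_b = π × 30² / 4 = 706.9 mm².
R_n = F_nv · A_b · n · n_s = 469 × 706.9 × 9 × 2 / 1000 = 5967 kN.
Design strength φR_n = 0.75 × 5967 = 4480 kN.

4480 kN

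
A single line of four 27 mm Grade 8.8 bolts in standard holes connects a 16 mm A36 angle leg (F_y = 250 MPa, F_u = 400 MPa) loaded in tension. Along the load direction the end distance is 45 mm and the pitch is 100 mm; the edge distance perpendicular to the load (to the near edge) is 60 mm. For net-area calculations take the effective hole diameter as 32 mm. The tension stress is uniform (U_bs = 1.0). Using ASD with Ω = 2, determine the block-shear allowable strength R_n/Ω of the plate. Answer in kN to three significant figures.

Shear plane L_v = 45 + 3·100 = 345 mm; A_gv = 345 × 16 = 5520 mm².
A_nv = (345 − 3.5·32) × 16 = 3728 mm².
A_nt = (60 − 0.5·32) × 16 = 704 mm².
0.6 F_u A_nv = 894.7 kN; 0.6 F_y A_gv = 828 kN → shear yielding governs the shear term.
R_n = 828 + 1.0 × 400 × 704 / 1000 = 1110 kN.
Allowable strength R_n/Ω = 1110 / 2 = 555 kN.

555 kN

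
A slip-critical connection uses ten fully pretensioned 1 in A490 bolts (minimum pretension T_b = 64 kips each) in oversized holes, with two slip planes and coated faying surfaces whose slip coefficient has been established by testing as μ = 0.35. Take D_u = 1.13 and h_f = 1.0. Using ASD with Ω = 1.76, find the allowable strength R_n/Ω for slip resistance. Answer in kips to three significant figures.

288 kips

R_n = μ · D_u · h_f · T_b · n_s · n_b = 0.35 × 1.13 × 1.0 × 64 × 2 × 10 = 506.2 kips.
Allowable strength R_n/Ω = 506.2 / 1.76 = 288 kips.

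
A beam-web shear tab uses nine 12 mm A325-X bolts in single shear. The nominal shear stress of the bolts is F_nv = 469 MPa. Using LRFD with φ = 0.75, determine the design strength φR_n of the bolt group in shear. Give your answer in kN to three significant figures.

358 kN

A_b = π × 12² / 4 = 113.1 mm².
R_n = F_nv · A_b · n · n_s = 469 × 113.1 × 9 × 1 / 1000 = 477.4 kN.
Design strength φR_n = 0.75 × 477.4 = 358 kN.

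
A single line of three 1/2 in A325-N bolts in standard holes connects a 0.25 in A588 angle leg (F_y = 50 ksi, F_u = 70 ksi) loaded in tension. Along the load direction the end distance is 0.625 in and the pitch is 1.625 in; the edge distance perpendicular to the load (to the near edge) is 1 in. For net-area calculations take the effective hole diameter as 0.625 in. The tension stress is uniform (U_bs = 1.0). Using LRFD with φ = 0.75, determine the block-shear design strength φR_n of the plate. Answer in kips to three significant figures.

Shear plane L_v = 0.625 + 2·1.625 = 3.875 in; A_gv = 3.875 × 0.25 = 0.9688 in².
A_nv = (3.875 − 2.5·0.625) × 0.25 = 0.5781 in².
A_nt = (1 − 0.5·0.625) × 0.25 = 0.1719 in².
0.6 F_u A_nv = 24.28 kips; 0.6 F_y A_gv = 29.06 kips → shear rupture governs the shear term.
R_n = 24.28 + 1.0 × 70 × 0.1719 = 36.31 kips.
Design strength φR_n = 0.75 × 36.31 = 27.2 kips.

27.2 kips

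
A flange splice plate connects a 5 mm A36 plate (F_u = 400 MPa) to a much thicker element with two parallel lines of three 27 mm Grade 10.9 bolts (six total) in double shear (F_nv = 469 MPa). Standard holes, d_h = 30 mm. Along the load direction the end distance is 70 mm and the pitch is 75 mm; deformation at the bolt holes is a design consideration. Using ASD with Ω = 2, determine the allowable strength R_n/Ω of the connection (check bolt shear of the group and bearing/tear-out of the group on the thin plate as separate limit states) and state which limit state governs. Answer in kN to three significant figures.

Bolt shear: A_b = π·27²/4 = 572.6 mm²; R_n = 469 × 572.6 × 6 × 2 / 1000 = 3222 kN → 3222 / 2 = 1610 kN.
Bearing (1.2 l_c t F_u ≤ 2.4 d t F_u): upper limit = 2.4·27·5·400 / 1000 = 129.6 kN.
  Edge l_c = 70 − 30/2 = 55 → r_n = 129.6 kN; interior l_c = 75 − 30 = 45 → r_n = 108 kN.
  R_n,bearing = 2·129.6 + 4·108 = 691.2 kN → 691.2 / 2 = 346 kN.
Bearing governs: 346 kN.

346 kN (bearing governs)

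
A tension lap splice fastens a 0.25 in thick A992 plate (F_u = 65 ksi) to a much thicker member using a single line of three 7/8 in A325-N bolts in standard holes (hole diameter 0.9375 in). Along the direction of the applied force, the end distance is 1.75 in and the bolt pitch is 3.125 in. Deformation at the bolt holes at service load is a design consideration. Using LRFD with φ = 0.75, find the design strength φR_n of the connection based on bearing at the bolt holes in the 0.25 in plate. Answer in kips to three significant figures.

Per bolt r_n = 1.2 l_c t F_u ≤ 2.4 d t F_u; upper limit = 2.4 × 0.875 × 0.25 × 65 = 34.12 kips.
Edge bolt: l_c = 1.75 − 0.9375/2 = 1.281 in → 1.2 × 1.281 × 0.25 × 65 = 24.98 → r_n = 24.98 kips.
Interior bolts: l_c = 3.125 − 0.9375 = 2.188 in → 1.2 × 2.188 × 0.25 × 65 = 42.66 → r_n = 34.12 kips.
R_n = 1 × 24.98 + 2 × 34.12 = 93.23 kips.
Design strength φR_n = 0.75 × 93.23 = 69.9 kips.

69.9 kips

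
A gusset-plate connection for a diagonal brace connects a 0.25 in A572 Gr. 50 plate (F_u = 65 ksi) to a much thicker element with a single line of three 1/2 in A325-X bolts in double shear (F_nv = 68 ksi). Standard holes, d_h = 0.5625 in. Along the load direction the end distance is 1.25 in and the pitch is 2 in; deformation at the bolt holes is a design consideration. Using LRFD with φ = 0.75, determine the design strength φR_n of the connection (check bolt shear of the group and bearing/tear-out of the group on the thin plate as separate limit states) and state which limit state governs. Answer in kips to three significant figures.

Bolt shear: A_b = π·0.5²/4 = 0.1963 in²; R_n = 68 × 0.1963 × 3 × 2 = 80.11 kips → 0.75 × 80.11 = 60.1 kips.
Bearing (1.2 l_c t F_u ≤ 2.4 d t F_u): upper limit = 2.4·0.5·0.25·65 = 19.5 kips.
  Edge l_c = 1.25 − 0.5625/2 = 0.9688 → r_n = 18.89 kips; interior l_c = 2 − 0.5625 = 1.438 → r_n = 19.5 kips.
  R_n,bearing = 1·18.89 + 2·19.5 = 57.89 kips → 0.75 × 57.89 = 43.4 kips.
Bearing governs: 43.4 kips.

43.4 kips (bearing governs)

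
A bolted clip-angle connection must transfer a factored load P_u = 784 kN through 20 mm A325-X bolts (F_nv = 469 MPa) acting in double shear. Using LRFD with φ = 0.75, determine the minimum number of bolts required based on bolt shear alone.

4 bolts

A_b = π·20²/4 = 314.2 mm².
Per-bolt design strength φR_n = 0.75 × 469 × 314.2 × 2 / 1000 = 221 kN.
n ≥ 784 / 221 = 3.547 → use 4 bolts.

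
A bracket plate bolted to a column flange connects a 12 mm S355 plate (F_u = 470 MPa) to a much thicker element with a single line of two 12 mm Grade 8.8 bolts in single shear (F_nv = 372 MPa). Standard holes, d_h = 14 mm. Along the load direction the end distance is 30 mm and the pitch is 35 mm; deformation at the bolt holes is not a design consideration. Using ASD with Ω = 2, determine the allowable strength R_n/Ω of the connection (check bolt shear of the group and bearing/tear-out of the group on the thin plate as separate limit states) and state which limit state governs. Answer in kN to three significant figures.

Bolt shear: A_b = π·12²/4 = 113.1 mm²; R_n = 372 × 113.1 × 2 × 1 / 1000 = 84.14 kN → 84.14 / 2 = 42.1 kN.
Bearing (1.5 l_c t F_u ≤ 3.0 d t F_u): upper limit = 3.0·12·12·470 / 1000 = 203 kN.
  Edge l_c = 30 − 14/2 = 23 → r_n = 194.6 kN; interior l_c = 35 − 14 = 21 → r_n = 177.7 kN.
  R_n,bearing = 1·194.6 + 1·177.7 = 372.2 kN → 372.2 / 2 = 186 kN.
Bolt shear governs: 42.1 kN.

42.1 kN (bolt shear governs)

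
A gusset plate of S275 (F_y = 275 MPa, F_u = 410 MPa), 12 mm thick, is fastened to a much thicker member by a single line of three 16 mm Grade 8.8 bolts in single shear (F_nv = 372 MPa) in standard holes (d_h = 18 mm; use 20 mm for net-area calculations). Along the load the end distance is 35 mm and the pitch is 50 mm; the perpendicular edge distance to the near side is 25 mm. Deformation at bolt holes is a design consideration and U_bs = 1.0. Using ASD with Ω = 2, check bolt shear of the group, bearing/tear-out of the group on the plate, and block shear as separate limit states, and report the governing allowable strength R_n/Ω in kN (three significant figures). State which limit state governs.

Bolt shear: A_b = π·16²/4 = 201.1 mm²; R_n = 372 × 201.1 × 3 × 1 / 1000 = 224.4 kN → 224.4 / 2 = 112 kN.
Bearing: edge l_c = 26, r_n = 153.5 kN; interior l_c = 32, r_n = 188.9 kN; R_n = 153.5 + 2·188.9 = 531.4 kN → 266 kN.
Block shear: A_gv = 1620, A_nv = 1020, A_nt = 180 mm²; R_n = min(0.6F_uA_nv, 0.6F_yA_gv) + U_bs·F_u·A_nt = 324.7 kN → 162 kN.
Bolt shear governs: 112 kN.

112 kN (bolt shear governs)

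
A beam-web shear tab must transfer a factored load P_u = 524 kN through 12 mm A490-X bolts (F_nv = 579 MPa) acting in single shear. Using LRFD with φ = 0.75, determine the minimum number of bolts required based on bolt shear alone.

11 bolts

A_b = π·12²/4 = 113.1 mm².
Per-bolt design strength φR_n = 0.75 × 579 × 113.1 × 1 / 1000 = 49.11 kN.
n ≥ 524 / 49.11 = 10.67 → use 11 bolts.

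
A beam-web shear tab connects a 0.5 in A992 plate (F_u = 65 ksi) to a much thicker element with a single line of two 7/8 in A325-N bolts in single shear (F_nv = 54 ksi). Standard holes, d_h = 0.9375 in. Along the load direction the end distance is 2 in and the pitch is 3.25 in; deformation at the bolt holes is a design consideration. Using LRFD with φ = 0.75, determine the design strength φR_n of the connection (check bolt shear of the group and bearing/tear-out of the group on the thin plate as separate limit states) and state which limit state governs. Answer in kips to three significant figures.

Bolt shear: A_b = π·0.875²/4 = 0.6013 in²; R_n = 54 × 0.6013 × 2 × 1 = 64.94 kips → 0.75 × 64.94 = 48.7 kips.
Bearing (1.2 l_c t F_u ≤ 2.4 d t F_u): upper limit = 2.4·0.875·0.5·65 = 68.25 kips.
  Edge l_c = 2 − 0.9375/2 = 1.531 → r_n = 59.72 kips; interior l_c = 3.25 − 0.9375 = 2.312 → r_n = 68.25 kips.
  R_n,bearing = 1·59.72 + 1·68.25 = 128 kips → 0.75 × 128 = 96 kips.
Bolt shear governs: 48.7 kips.

48.7 kips (bolt shear governs)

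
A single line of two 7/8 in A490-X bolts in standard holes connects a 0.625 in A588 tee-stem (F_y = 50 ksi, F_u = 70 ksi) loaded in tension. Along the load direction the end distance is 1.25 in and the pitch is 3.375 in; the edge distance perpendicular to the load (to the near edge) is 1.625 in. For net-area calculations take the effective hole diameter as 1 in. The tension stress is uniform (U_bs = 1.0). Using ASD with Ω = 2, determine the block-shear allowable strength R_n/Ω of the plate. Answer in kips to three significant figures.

Shear plane L_v = 1.25 + 1·3.375 = 4.625 in; A_gv = 4.625 × 0.625 = 2.891 in².
A_nv = (4.625 − 1.5·1) × 0.625 = 1.953 in².
A_nt = (1.625 − 0.5·1) × 0.625 = 0.7031 in².
0.6 F_u A_nv = 82.03 kips; 0.6 F_y A_gv = 86.72 kips → shear rupture governs the shear term.
R_n = 82.03 + 1.0 × 70 × 0.7031 = 131.2 kips.
Allowable strength R_n/Ω = 131.2 / 2 = 65.6 kips.

65.6 kips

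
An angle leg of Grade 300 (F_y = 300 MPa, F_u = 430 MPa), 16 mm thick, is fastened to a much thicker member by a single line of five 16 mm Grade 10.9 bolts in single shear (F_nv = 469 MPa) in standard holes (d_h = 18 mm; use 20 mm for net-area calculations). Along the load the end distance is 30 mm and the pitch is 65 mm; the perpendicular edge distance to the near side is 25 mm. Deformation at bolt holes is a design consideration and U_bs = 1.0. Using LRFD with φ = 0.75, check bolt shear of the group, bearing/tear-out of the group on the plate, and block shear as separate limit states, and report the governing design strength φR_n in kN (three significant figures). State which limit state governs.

354 kN (bolt shear governs)

Bolt shear: A_b = π·16²/4 = 201.1 mm²; R_n = 469 × 201.1 × 5 × 1 / 1000 = 471.5 kN → 0.75 × 471.5 = 354 kN.
Bearing: edge l_c = 21, r_n = 173.4 kN; interior l_c = 47, r_n = 264.2 kN; R_n = 173.4 + 4·264.2 = 1230 kN → 923 kN.
Block shear: A_gv = 4640, A_nv = 3200, A_nt = 240 mm²; R_n = min(0.6F_uA_nv, 0.6F_yA_gv) + U_bs·F_u·A_nt = 928.8 kN → 697 kN.
Bolt shear governs: 354 kN.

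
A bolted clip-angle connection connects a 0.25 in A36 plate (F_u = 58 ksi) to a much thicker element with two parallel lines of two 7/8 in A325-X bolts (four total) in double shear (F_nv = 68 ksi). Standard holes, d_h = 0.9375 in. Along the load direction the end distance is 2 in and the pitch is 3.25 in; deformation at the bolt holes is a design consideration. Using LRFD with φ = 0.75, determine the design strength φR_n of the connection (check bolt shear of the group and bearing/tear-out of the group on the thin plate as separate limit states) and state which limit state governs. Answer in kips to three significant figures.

Bolt shear: A_b = π·0.875²/4 = 0.6013 in²; R_n = 68 × 0.6013 × 4 × 2 = 327.1 kips → 0.75 × 327.1 = 245 kips.
Bearing (1.2 l_c t F_u ≤ 2.4 d t F_u): upper limit = 2.4·0.875·0.25·58 = 30.45 kips.
  Edge l_c = 2 − 0.9375/2 = 1.531 → r_n = 26.64 kips; interior l_c = 3.25 − 0.9375 = 2.312 → r_n = 30.45 kips.
  R_n,bearing = 2·26.64 + 2·30.45 = 114.2 kips → 0.75 × 114.2 = 85.6 kips.
Bearing governs: 85.6 kips.

85.6 kips (bearing governs)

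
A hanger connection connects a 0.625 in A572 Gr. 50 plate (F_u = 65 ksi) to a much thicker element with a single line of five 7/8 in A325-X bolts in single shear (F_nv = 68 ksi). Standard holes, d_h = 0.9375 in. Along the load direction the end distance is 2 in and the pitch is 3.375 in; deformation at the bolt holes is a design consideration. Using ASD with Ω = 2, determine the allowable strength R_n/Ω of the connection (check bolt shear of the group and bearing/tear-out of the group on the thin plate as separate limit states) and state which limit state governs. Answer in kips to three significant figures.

102 kips (bolt shear governs)

Bolt shear: A_b = π·0.875²/4 = 0.6013 in²; R_n = 68 × 0.6013 × 5 × 1 = 204.4 kips → 204.4 / 2 = 102 kips.
Bearing (1.2 l_c t F_u ≤ 2.4 d t F_u): upper limit = 2.4·0.875·0.625·65 = 85.31 kips.
  Edge l_c = 2 − 0.9375/2 = 1.531 → r_n = 74.65 kips; interior l_c = 3.375 − 0.9375 = 2.438 → r_n = 85.31 kips.
  R_n,bearing = 1·74.65 + 4·85.31 = 415.9 kips → 415.9 / 2 = 208 kips.
Bolt shear governs: 102 kips.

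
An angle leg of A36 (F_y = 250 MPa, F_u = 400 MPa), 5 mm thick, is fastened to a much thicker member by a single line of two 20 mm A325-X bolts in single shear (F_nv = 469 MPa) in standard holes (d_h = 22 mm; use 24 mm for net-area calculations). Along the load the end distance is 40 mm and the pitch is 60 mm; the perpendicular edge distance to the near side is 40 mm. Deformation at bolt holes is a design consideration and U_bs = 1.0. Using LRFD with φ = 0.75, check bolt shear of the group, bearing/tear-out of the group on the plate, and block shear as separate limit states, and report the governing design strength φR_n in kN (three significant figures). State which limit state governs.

Bolt shear: A_b = π·20²/4 = 314.2 mm²; R_n = 469 × 314.2 × 2 × 1 / 1000 = 294.7 kN → 0.75 × 294.7 = 221 kN.
Bearing: edge l_c = 29, r_n = 69.6 kN; interior l_c = 38, r_n = 91.2 kN; R_n = 69.6 + 1·91.2 = 160.8 kN → 121 kN.
Block shear: A_gv = 500, A_nv = 320, A_nt = 140 mm²; R_n = min(0.6F_uA_nv, 0.6F_yA_gv) + U_bs·F_u·A_nt = 131 kN → 98.2 kN.
Block shear governs: 98.2 kN.

98.2 kN (block shear governs)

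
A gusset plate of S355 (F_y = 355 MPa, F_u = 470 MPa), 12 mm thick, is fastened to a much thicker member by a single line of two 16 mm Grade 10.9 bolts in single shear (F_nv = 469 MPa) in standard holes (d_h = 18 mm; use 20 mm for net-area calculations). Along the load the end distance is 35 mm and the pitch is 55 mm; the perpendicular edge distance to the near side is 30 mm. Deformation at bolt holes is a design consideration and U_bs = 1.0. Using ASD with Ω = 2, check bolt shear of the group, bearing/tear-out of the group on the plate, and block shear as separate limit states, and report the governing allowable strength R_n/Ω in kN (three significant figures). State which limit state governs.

94.3 kN (bolt shear governs)

Bolt shear: A_b = π·16²/4 = 201.1 mm²; R_n = 469 × 201.1 × 2 × 1 / 1000 = 188.6 kN → 188.6 / 2 = 94.3 kN.
Bearing: edge l_c = 26, r_n = 176 kN; interior l_c = 37, r_n = 216.6 kN; R_n = 176 + 1·216.6 = 392.5 kN → 196 kN.
Block shear: A_gv = 1080, A_nv = 720, A_nt = 240 mm²; R_n = min(0.6F_uA_nv, 0.6F_yA_gv) + U_bs·F_u·A_nt = 315.8 kN → 158 kN.
Bolt shear governs: 94.3 kN.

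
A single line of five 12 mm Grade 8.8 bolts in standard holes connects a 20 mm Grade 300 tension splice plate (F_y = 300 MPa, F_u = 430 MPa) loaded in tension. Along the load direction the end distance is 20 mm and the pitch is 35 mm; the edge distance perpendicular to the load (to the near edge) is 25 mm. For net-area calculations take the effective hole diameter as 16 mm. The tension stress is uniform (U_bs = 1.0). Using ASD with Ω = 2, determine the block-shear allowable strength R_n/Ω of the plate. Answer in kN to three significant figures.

300 kN

Shear plane L_v = 20 + 4·35 = 160 mm; A_gv = 160 × 20 = 3200 mm².
A_nv = (160 − 4.5·16) × 20 = 1760 mm².
A_nt = (25 − 0.5·16) × 20 = 340 mm².
0.6 F_u A_nv = 454.1 kN; 0.6 F_y A_gv = 576 kN → shear rupture governs the shear term.
R_n = 454.1 + 1.0 × 430 × 340 / 1000 = 600.3 kN.
Allowable strength R_n/Ω = 600.3 / 2 = 300 kN.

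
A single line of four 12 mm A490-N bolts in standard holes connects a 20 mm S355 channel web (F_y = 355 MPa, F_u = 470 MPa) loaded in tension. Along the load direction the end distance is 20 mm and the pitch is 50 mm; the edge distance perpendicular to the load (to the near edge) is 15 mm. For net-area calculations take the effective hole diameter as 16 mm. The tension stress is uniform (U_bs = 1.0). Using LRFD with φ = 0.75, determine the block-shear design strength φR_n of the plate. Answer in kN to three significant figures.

Shear plane L_v = 20 + 3·50 = 170 mm; A_gv = 170 × 20 = 3400 mm².
A_nv = (170 − 3.5·16) × 20 = 2280 mm².
A_nt = (15 − 0.5·16) × 20 = 140 mm².
0.6 F_u A_nv = 643 kN; 0.6 F_y A_gv = 724.2 kN → shear rupture governs the shear term.
R_n = 643 + 1.0 × 470 × 140 / 1000 = 708.8 kN.
Design strength φR_n = 0.75 × 708.8 = 532 kN.

532 kN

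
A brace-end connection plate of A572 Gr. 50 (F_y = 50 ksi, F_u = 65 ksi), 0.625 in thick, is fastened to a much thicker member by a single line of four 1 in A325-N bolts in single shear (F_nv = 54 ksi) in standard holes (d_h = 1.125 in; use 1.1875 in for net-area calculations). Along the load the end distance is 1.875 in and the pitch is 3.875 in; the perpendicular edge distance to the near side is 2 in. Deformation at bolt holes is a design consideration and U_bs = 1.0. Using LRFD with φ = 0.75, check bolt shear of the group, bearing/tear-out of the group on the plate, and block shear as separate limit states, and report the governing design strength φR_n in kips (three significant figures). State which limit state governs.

Bolt shear: A_b = π·1²/4 = 0.7854 in²; R_n = 54 × 0.7854 × 4 × 1 = 169.6 kips → 0.75 × 169.6 = 127 kips.
Bearing: edge l_c = 1.312, r_n = 63.98 kips; interior l_c = 2.75, r_n = 97.5 kips; R_n = 63.98 + 3·97.5 = 356.5 kips → 267 kips.
Block shear: A_gv = 8.438, A_nv = 5.84, A_nt = 0.8789 in²; R_n = min(0.6F_uA_nv, 0.6F_yA_gv) + U_bs·F_u·A_nt = 284.9 kips → 214 kips.
Bolt shear governs: 127 kips.

127 kips (bolt shear governs)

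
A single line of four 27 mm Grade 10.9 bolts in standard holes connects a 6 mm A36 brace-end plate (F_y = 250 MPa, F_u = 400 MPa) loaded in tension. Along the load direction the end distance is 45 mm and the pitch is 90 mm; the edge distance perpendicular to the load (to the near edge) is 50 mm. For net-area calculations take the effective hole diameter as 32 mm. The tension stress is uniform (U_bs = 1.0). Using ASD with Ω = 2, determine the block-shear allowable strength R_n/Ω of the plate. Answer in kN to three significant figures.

183 kN

Shear plane L_v = 45 + 3·90 = 315 mm; A_gv = 315 × 6 = 1890 mm².
A_nv = (315 − 3.5·32) × 6 = 1218 mm².
A_nt = (50 − 0.5·32) × 6 = 204 mm².
0.6 F_u A_nv = 292.3 kN; 0.6 F_y A_gv = 283.5 kN → shear yielding governs the shear term.
R_n = 283.5 + 1.0 × 400 × 204 / 1000 = 365.1 kN.
Allowable strength R_n/Ω = 365.1 / 2 = 183 kN.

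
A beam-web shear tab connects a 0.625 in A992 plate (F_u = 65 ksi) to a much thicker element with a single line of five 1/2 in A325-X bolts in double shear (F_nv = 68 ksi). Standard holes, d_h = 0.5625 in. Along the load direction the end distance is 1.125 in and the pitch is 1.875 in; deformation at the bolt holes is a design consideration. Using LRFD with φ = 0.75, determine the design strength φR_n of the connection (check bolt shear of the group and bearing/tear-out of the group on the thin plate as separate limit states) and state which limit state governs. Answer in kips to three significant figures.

100 kips (bolt shear governs)

Bolt shear: A_b = π·0.5²/4 = 0.1963 in²; R_n = 68 × 0.1963 × 5 × 2 = 133.5 kips → 0.75 × 133.5 = 100 kips.
Bearing (1.2 l_c t F_u ≤ 2.4 d t F_u): upper limit = 2.4·0.5·0.625·65 = 48.75 kips.
  Edge l_c = 1.125 − 0.5625/2 = 0.8438 → r_n = 41.13 kips; interior l_c = 1.875 − 0.5625 = 1.312 → r_n = 48.75 kips.
  R_n,bearing = 1·41.13 + 4·48.75 = 236.1 kips → 0.75 × 236.1 = 177 kips.
Bolt shear governs: 100 kips.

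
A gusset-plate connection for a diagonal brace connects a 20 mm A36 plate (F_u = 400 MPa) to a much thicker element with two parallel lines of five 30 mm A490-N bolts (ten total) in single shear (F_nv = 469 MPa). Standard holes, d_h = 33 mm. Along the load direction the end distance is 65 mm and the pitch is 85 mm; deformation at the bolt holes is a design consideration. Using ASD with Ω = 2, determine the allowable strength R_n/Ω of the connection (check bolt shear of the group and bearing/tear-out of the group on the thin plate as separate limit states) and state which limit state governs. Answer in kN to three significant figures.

1660 kN (bolt shear governs)

Bolt shear: A_b = π·30²/4 = 706.9 mm²; R_n = 469 × 706.9 × 10 × 1 / 1000 = 3315 kN → 3315 / 2 = 1660 kN.
Bearing (1.2 l_c t F_u ≤ 2.4 d t F_u): upper limit = 2.4·30·20·400 / 1000 = 576 kN.
  Edge l_c = 65 − 33/2 = 48.5 → r_n = 465.6 kN; interior l_c = 85 − 33 = 52 → r_n = 499.2 kN.
  R_n,bearing = 2·465.6 + 8·499.2 = 4925 kN → 4925 / 2 = 2460 kN.
Bolt shear governs: 1660 kN.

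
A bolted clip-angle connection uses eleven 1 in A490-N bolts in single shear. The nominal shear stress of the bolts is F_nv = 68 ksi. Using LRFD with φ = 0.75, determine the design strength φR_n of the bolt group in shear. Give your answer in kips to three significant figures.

A_b = π × 1² / 4 = 0.7854 in².
R_n = F_nv · A_b · n · n_s = 68 × 0.7854 × 11 × 1 = 587.5 kips.
Design strength φR_n = 0.75 × 587.5 = 441 kips.

441 kips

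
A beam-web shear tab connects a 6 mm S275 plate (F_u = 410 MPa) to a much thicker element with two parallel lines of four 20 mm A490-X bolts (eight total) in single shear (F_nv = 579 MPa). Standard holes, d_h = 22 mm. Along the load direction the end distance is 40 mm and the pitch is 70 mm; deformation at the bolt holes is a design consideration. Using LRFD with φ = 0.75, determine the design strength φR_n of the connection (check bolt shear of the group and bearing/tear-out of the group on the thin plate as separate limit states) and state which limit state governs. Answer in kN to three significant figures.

660 kN (bearing governs)

Bolt shear: A_b = π·20²/4 = 314.2 mm²; R_n = 579 × 314.2 × 8 × 1 / 1000 = 1455 kN → 0.75 × 1455 = 1090 kN.
Bearing (1.2 l_c t F_u ≤ 2.4 d t F_u): upper limit = 2.4·20·6·410 / 1000 = 118.1 kN.
  Edge l_c = 40 − 22/2 = 29 → r_n = 85.61 kN; interior l_c = 70 − 22 = 48 → r_n = 118.1 kN.
  R_n,bearing = 2·85.61 + 6·118.1 = 879.7 kN → 0.75 × 879.7 = 660 kN.
Bearing governs: 660 kN.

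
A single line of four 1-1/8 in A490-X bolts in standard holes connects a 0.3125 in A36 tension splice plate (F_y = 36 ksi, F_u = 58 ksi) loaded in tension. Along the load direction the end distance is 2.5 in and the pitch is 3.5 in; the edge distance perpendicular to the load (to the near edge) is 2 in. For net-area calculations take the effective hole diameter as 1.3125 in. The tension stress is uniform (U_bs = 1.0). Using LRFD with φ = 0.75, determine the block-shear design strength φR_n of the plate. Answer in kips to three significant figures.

Shear plane L_v = 2.5 + 3·3.5 = 13 in; A_gv = 13 × 0.3125 = 4.062 in².
A_nv = (13 − 3.5·1.3125) × 0.3125 = 2.627 in².
A_nt = (2 − 0.5·1.3125) × 0.3125 = 0.4199 in².
0.6 F_u A_nv = 91.42 kips; 0.6 F_y A_gv = 87.75 kips → shear yielding governs the shear term.
R_n = 87.75 + 1.0 × 58 × 0.4199 = 112.1 kips.
Design strength φR_n = 0.75 × 112.1 = 84.1 kips.

84.1 kips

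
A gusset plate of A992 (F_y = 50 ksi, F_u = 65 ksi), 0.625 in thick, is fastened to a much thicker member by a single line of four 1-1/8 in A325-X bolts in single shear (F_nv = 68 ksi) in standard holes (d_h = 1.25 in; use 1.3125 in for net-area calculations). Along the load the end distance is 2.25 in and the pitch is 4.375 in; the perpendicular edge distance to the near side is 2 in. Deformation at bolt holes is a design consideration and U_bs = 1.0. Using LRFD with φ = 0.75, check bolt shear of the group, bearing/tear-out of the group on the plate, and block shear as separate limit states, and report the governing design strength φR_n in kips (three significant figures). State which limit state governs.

Bolt shear: A_b = π·1.125²/4 = 0.994 in²; R_n = 68 × 0.994 × 4 × 1 = 270.4 kips → 0.75 × 270.4 = 203 kips.
Bearing: edge l_c = 1.625, r_n = 79.22 kips; interior l_c = 3.125, r_n = 109.7 kips; R_n = 79.22 + 3·109.7 = 408.3 kips → 306 kips.
Block shear: A_gv = 9.609, A_nv = 6.738, A_nt = 0.8398 in²; R_n = min(0.6F_uA_nv, 0.6F_yA_gv) + U_bs·F_u·A_nt = 317.4 kips → 238 kips.
Bolt shear governs: 203 kips.

203 kips (bolt shear governs)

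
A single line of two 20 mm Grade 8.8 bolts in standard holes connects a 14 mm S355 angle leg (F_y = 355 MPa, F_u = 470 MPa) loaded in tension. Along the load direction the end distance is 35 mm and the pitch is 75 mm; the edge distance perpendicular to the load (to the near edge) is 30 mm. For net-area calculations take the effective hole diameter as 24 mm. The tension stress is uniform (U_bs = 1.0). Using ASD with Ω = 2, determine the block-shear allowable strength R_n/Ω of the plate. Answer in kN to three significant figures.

205 kN

Shear plane L_v = 35 + 1·75 = 110 mm; A_gv = 110 × 14 = 1540 mm².
A_nv = (110 − 1.5·24) × 14 = 1036 mm².
A_nt = (30 − 0.5·24) × 14 = 252 mm².
0.6 F_u A_nv = 292.2 kN; 0.6 F_y A_gv = 328 kN → shear rupture governs the shear term.
R_n = 292.2 + 1.0 × 470 × 252 / 1000 = 410.6 kN.
Allowable strength R_n/Ω = 410.6 / 2 = 205 kN.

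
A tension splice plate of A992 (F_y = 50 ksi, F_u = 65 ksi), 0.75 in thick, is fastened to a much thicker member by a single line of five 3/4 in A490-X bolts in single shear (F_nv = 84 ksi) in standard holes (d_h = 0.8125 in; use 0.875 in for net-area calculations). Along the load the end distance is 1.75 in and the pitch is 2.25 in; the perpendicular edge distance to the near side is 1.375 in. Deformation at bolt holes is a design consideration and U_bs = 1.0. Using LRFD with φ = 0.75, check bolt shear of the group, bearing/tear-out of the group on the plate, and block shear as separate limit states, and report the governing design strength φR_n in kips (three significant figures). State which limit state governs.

139 kips (bolt shear governs)

Bolt shear: A_b = π·0.75²/4 = 0.4418 in²; R_n = 84 × 0.4418 × 5 × 1 = 185.6 kips → 0.75 × 185.6 = 139 kips.
Bearing: edge l_c = 1.344, r_n = 78.61 kips; interior l_c = 1.438, r_n = 84.09 kips; R_n = 78.61 + 4·84.09 = 415 kips → 311 kips.
Block shear: A_gv = 8.062, A_nv = 5.109, A_nt = 0.7031 in²; R_n = min(0.6F_uA_nv, 0.6F_yA_gv) + U_bs·F_u·A_nt = 245 kips → 184 kips.
Bolt shear governs: 139 kips.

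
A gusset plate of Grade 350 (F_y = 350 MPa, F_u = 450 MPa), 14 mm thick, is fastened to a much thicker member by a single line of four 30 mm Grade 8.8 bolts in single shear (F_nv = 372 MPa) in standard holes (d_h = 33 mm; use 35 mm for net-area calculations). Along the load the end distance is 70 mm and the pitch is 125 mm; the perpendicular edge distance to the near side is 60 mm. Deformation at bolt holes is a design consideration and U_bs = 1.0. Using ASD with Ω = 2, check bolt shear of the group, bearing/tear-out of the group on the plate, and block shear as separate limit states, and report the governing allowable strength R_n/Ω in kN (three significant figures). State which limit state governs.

526 kN (bolt shear governs)

Bolt shear: A_b = π·30²/4 = 706.9 mm²; R_n = 372 × 706.9 × 4 × 1 / 1000 = 1052 kN → 1052 / 2 = 526 kN.
Bearing: edge l_c = 53.5, r_n = 404.5 kN; interior l_c = 92, r_n = 453.6 kN; R_n = 404.5 + 3·453.6 = 1765 kN → 883 kN.
Block shear: A_gv = 6230, A_nv = 4515, A_nt = 595 mm²; R_n = min(0.6F_uA_nv, 0.6F_yA_gv) + U_bs·F_u·A_nt = 1487 kN → 743 kN.
Bolt shear governs: 526 kN.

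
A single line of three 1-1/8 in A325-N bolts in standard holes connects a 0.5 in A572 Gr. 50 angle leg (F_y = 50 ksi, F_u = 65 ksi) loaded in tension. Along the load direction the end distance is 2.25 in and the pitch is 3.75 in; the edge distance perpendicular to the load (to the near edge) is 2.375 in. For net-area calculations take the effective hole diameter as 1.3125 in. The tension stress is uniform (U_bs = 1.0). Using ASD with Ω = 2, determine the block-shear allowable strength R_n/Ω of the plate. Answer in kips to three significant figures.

91 kips

Shear plane L_v = 2.25 + 2·3.75 = 9.75 in; A_gv = 9.75 × 0.5 = 4.875 in².
A_nv = (9.75 − 2.5·1.3125) × 0.5 = 3.234 in².
A_nt = (2.375 − 0.5·1.3125) × 0.5 = 0.8594 in².
0.6 F_u A_nv = 126.1 kips; 0.6 F_y A_gv = 146.2 kips → shear rupture governs the shear term.
R_n = 126.1 + 1.0 × 65 × 0.8594 = 182 kips.
Allowable strength R_n/Ω = 182 / 2 = 91 kips.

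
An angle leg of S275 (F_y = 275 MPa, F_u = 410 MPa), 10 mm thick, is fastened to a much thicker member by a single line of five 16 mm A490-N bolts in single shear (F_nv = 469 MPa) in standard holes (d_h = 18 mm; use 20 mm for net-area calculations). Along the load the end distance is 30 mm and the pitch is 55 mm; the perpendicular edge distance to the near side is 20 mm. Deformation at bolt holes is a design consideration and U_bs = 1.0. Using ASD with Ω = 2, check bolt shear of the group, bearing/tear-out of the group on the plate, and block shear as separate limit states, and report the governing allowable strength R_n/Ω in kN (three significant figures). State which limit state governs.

Bolt shear: A_b = π·16²/4 = 201.1 mm²; R_n = 469 × 201.1 × 5 × 1 / 1000 = 471.5 kN → 471.5 / 2 = 236 kN.
Bearing: edge l_c = 21, r_n = 103.3 kN; interior l_c = 37, r_n = 157.4 kN; R_n = 103.3 + 4·157.4 = 733.1 kN → 367 kN.
Block shear: A_gv = 2500, A_nv = 1600, A_nt = 100 mm²; R_n = min(0.6F_uA_nv, 0.6F_yA_gv) + U_bs·F_u·A_nt = 434.6 kN → 217 kN.
Block shear governs: 217 kN.

217 kN (block shear governs)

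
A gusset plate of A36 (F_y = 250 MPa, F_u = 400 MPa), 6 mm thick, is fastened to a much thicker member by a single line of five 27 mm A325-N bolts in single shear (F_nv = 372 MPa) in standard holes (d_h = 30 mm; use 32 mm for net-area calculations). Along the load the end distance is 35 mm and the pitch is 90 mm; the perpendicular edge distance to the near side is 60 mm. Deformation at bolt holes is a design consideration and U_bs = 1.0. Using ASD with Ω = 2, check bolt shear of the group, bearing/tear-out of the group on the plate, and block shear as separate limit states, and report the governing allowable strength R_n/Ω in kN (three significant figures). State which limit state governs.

Bolt shear: A_b = π·27²/4 = 572.6 mm²; R_n = 372 × 572.6 × 5 × 1 / 1000 = 1065 kN → 1065 / 2 = 532 kN.
Bearing: edge l_c = 20, r_n = 57.6 kN; interior l_c = 60, r_n = 155.5 kN; R_n = 57.6 + 4·155.5 = 679.7 kN → 340 kN.
Block shear: A_gv = 2370, A_nv = 1506, A_nt = 264 mm²; R_n = min(0.6F_uA_nv, 0.6F_yA_gv) + U_bs·F_u·A_nt = 461.1 kN → 231 kN.
Block shear governs: 231 kN.

231 kN (block shear governs)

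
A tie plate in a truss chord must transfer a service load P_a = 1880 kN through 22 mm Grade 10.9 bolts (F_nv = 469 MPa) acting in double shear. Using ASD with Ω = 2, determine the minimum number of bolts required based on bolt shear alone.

A_b = π·22²/4 = 380.1 mm².
Per-bolt allowable strength R_n/Ω = 469 × 380.1 × 2 / 1000 / 2 = 178.3 kN.
n ≥ 1880 / 178.3 = 10.55 → use 11 bolts.

11 bolts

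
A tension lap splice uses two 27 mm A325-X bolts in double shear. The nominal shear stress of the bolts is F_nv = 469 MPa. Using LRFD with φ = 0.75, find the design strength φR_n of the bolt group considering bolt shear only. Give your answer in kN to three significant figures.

806 kN

A_b = π × 27² / 4 = 572.6 mm².
R_n = F_nv · A_b · n · n_s = 469 × 572.6 × 2 × 2 / 1000 = 1074 kN.
Design strength φR_n = 0.75 × 1074 = 806 kN.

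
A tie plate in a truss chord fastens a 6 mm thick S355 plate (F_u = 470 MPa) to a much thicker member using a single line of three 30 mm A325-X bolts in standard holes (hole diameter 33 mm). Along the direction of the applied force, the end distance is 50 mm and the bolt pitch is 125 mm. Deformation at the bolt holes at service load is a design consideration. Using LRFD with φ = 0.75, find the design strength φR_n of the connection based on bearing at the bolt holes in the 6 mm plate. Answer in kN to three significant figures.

Per bolt r_n = 1.2 l_c t F_u ≤ 2.4 d t F_u; upper limit = 2.4 × 30 × 6 × 470 / 1000 = 203 kN.
Edge bolt: l_c = 50 − 33/2 = 33.5 mm → 1.2 × 33.5 × 6 × 470 / 1000 = 113.4 → r_n = 113.4 kN.
Interior bolts: l_c = 125 − 33 = 92 mm → 1.2 × 92 × 6 × 470 / 1000 = 311.3 → r_n = 203 kN.
R_n = 1 × 113.4 + 2 × 203 = 519.4 kN.
Design strength φR_n = 0.75 × 519.4 = 390 kN.

390 kN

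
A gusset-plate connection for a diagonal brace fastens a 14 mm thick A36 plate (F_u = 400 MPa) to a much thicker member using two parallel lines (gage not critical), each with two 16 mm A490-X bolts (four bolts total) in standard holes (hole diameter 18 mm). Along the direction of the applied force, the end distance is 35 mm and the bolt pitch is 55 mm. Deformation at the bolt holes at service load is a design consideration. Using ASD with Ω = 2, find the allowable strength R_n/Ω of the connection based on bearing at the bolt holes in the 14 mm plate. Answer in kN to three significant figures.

390 kN

Per bolt r_n = 1.2 l_c t F_u ≤ 2.4 d t F_u; upper limit = 2.4 × 16 × 14 × 400 / 1000 = 215 kN.
Edge bolt: l_c = 35 − 18/2 = 26 mm → 1.2 × 26 × 14 × 400 / 1000 = 174.7 → r_n = 174.7 kN.
Interior bolts: l_c = 55 − 18 = 37 mm → 1.2 × 37 × 14 × 400 / 1000 = 248.6 → r_n = 215 kN.
R_n = 2 × 174.7 + 2 × 215 = 779.5 kN.
Allowable strength R_n/Ω = 779.5 / 2 = 390 kN.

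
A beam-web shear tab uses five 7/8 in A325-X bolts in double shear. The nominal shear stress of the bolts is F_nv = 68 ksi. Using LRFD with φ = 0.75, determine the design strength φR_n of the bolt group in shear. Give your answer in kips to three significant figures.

A_b = π × 0.875² / 4 = 0.6013 in².
R_n = F_nv · A_b · n · n_s = 68 × 0.6013 × 5 × 2 = 408.9 kips.
Design strength φR_n = 0.75 × 408.9 = 307 kips.

307 kips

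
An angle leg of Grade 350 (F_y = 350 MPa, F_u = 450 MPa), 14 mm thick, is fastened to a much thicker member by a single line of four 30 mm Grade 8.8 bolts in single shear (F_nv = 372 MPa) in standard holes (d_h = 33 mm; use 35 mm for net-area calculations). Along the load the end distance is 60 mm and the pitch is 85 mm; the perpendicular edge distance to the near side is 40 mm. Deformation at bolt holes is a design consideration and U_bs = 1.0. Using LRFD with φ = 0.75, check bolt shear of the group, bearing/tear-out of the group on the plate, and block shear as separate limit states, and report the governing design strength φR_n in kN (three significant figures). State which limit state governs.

Bolt shear: A_b = π·30²/4 = 706.9 mm²; R_n = 372 × 706.9 × 4 × 1 / 1000 = 1052 kN → 0.75 × 1052 = 789 kN.
Bearing: edge l_c = 43.5, r_n = 328.9 kN; interior l_c = 52, r_n = 393.1 kN; R_n = 328.9 + 3·393.1 = 1508 kN → 1130 kN.
Block shear: A_gv = 4410, A_nv = 2695, A_nt = 315 mm²; R_n = min(0.6F_uA_nv, 0.6F_yA_gv) + U_bs·F_u·A_nt = 869.4 kN → 652 kN.
Block shear governs: 652 kN.

652 kN (block shear governs)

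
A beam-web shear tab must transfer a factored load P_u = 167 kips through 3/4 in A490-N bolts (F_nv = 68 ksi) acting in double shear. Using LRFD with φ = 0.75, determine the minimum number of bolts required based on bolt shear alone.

A_b = π·0.75²/4 = 0.4418 in².
Per-bolt design strength φR_n = 0.75 × 68 × 0.4418 × 2 = 45.06 kips.
n ≥ 167 / 45.06 = 3.706 → use 4 bolts.

4 bolts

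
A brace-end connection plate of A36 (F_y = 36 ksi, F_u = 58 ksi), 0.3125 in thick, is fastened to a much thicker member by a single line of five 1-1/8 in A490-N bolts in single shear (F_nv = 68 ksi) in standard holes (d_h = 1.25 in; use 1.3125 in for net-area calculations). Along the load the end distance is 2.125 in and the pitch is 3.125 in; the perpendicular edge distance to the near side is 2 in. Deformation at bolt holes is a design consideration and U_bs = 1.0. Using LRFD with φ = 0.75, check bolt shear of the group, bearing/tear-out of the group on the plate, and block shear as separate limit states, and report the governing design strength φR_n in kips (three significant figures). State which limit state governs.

Bolt shear: A_b = π·1.125²/4 = 0.994 in²; R_n = 68 × 0.994 × 5 × 1 = 338 kips → 0.75 × 338 = 253 kips.
Bearing: edge l_c = 1.5, r_n = 32.62 kips; interior l_c = 1.875, r_n = 40.78 kips; R_n = 32.62 + 4·40.78 = 195.8 kips → 147 kips.
Block shear: A_gv = 4.57, A_nv = 2.725, A_nt = 0.4199 in²; R_n = min(0.6F_uA_nv, 0.6F_yA_gv) + U_bs·F_u·A_nt = 119.2 kips → 89.4 kips.
Block shear governs: 89.4 kips.

89.4 kips (block shear governs)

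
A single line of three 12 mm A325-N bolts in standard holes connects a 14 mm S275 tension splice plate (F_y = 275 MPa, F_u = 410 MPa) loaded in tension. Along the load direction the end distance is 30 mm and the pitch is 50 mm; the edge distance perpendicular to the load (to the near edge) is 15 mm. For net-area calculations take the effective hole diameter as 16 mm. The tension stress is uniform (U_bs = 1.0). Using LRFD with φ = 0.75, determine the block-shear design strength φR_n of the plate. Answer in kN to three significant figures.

255 kN

Shear plane L_v = 30 + 2·50 = 130 mm; A_gv = 130 × 14 = 1820 mm².
A_nv = (130 − 2.5·16) × 14 = 1260 mm².
A_nt = (15 − 0.5·16) × 14 = 98 mm².
0.6 F_u A_nv = 310 kN; 0.6 F_y A_gv = 300.3 kN → shear yielding governs the shear term.
R_n = 300.3 + 1.0 × 410 × 98 / 1000 = 340.5 kN.
Design strength φR_n = 0.75 × 340.5 = 255 kN.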